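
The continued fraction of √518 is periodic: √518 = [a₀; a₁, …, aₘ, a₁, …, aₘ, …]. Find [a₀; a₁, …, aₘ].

[22; 1, 3, 6, 3, 1, 44]

a₀ = ⌊√518⌋ = 22.
With m₀=0, d₀=1 and mₖ₊₁ = dₖaₖ − mₖ, dₖ₊₁ = (n − mₖ₊₁²)/dₖ, aₖ₊₁ = ⌊(a₀+mₖ₊₁)/dₖ₊₁⌋:
  k=1: m=22, d=34, a=1
  k=2: m=12, d=11, a=3
  k=3: m=21, d=7, a=6
  k=4: m=21, d=11, a=3
  k=5: m=12, d=34, a=1
  k=6: m=22, d=1, a=44
d=1 and a=2a₀=44 at k=6, so the next step gives (m, d) = (22, 34) again — its k=1 value — and the period has length 6.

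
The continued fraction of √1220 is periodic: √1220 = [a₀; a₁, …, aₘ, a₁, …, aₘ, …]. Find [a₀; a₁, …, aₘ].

a₀ = ⌊√1220⌋ = 34.
With m₀=0, d₀=1 and mₖ₊₁ = dₖaₖ − mₖ, dₖ₊₁ = (n − mₖ₊₁²)/dₖ, aₖ₊₁ = ⌊(a₀+mₖ₊₁)/dₖ₊₁⌋:
  k=1: m=34, d=64, a=1
  k=2: m=30, d=5, a=12
  k=3: m=30, d=64, a=1
  k=4: m=34, d=1, a=68
d=1 and a=2a₀=68 at k=4, so the next step gives (m, d) = (34, 64) again — its k=1 value — and the period has length 4.

[34; 1, 12, 1, 68]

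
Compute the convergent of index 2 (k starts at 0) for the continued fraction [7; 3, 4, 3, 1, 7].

Using pₖ = aₖpₖ₋₁ + pₖ₋₂, qₖ = aₖqₖ₋₁ + qₖ₋₂ (with p₋₁=1, p₋₂=0, q₋₁=0, q₋₂=1):
  k=0: a=7, p=7, q=1
  k=1: a=3, p=22, q=3
  k=2: a=4, p=95, q=13

95/13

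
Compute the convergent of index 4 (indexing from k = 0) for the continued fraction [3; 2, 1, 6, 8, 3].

Using pₖ = aₖpₖ₋₁ + pₖ₋₂, qₖ = aₖqₖ₋₁ + qₖ₋₂ (with p₋₁=1, p₋₂=0, q₋₁=0, q₋₂=1):
  k=0: a=3, p=3, q=1
  k=1: a=2, p=7, q=2
  k=2: a=1, p=10, q=3
  k=3: a=6, p=67, q=20
  k=4: a=8, p=546, q=163

546/163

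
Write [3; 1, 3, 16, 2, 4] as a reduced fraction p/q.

Using pₖ = aₖpₖ₋₁ + pₖ₋₂ and qₖ = aₖqₖ₋₁ + qₖ₋₂:
  k=0: a=3, p=3, q=1
  k=1: a=1, p=4, q=1
  k=2: a=3, p=15, q=4
  k=3: a=16, p=244, q=65
  k=4: a=2, p=503, q=134
  k=5: a=4, p=2256, q=601

2256/601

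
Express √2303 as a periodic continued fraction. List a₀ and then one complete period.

a₀ = ⌊√2303⌋ = 47.
With m₀=0, d₀=1 and mₖ₊₁ = dₖaₖ − mₖ, dₖ₊₁ = (n − mₖ₊₁²)/dₖ, aₖ₊₁ = ⌊(a₀+mₖ₊₁)/dₖ₊₁⌋:
  k=1: m=47, d=94, a=1
  k=2: m=47, d=1, a=94
d=1 and a=2a₀=94 at k=2, so the next step gives (m, d) = (47, 94) again — its k=1 value — and the period has length 2.

[47; 1, 94]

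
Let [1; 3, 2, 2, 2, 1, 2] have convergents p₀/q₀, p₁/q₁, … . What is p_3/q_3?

22/17

Using pₖ = aₖpₖ₋₁ + pₖ₋₂, qₖ = aₖqₖ₋₁ + qₖ₋₂ (with p₋₁=1, p₋₂=0, q₋₁=0, q₋₂=1):
  k=0: a=1, p=1, q=1
  k=1: a=3, p=4, q=3
  k=2: a=2, p=9, q=7
  k=3: a=2, p=22, q=17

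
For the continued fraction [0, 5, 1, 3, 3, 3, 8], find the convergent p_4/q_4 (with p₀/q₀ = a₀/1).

13/75

Using pₖ = aₖpₖ₋₁ + pₖ₋₂, qₖ = aₖqₖ₋₁ + qₖ₋₂ (with p₋₁=1, p₋₂=0, q₋₁=0, q₋₂=1):
  k=0: a=0, p=0, q=1
  k=1: a=5, p=1, q=5
  k=2: a=1, p=1, q=6
  k=3: a=3, p=4, q=23
  k=4: a=3, p=13, q=75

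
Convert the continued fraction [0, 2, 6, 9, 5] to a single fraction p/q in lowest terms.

281/608

Using pₖ = aₖpₖ₋₁ + pₖ₋₂ and qₖ = aₖqₖ₋₁ + qₖ₋₂:
  k=0: a=0, p=0, q=1
  k=1: a=2, p=1, q=2
  k=2: a=6, p=6, q=13
  k=3: a=9, p=55, q=119
  k=4: a=5, p=281, q=608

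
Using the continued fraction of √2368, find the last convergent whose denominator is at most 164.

7056/145

√2368 = [48; 1, 1, 1, 23, 1, 1, 1, 96, …] (period length 8).
Convergents:
  p_0/q_0 = 48/1
  p_1/q_1 = 49/1
  p_2/q_2 = 97/2
  p_3/q_3 = 146/3
  p_4/q_4 = 3455/71
  p_5/q_5 = 3601/74
  p_6/q_6 = 7056/145
  p_7/q_7 = 10657/219
q_6 = 145 ≤ 164 < 219 = q_7, so the answer is 7056/145.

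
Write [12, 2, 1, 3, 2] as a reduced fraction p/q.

309/25

Fold from the inside: start with 2/1.
  3 + 1/2 = 7/2
  1 + 2/7 = 9/7
  2 + 7/9 = 25/9
  12 + 9/25 = 309/25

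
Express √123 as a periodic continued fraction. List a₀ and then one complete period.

[11; 11, 22]

a₀ = ⌊√123⌋ = 11.
With m₀=0, d₀=1 and mₖ₊₁ = dₖaₖ − mₖ, dₖ₊₁ = (n − mₖ₊₁²)/dₖ, aₖ₊₁ = ⌊(a₀+mₖ₊₁)/dₖ₊₁⌋:
  k=1: m=11, d=2, a=11
  k=2: m=11, d=1, a=22
d=1 and a=2a₀=22 at k=2, so the next step gives (m, d) = (11, 2) again — its k=1 value — and the period has length 2.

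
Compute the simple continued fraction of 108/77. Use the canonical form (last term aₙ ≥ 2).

108 = 1·77 + 31
77 = 2·31 + 15
31 = 2·15 + 1
15 = 15·1 + 0  (stop)
So 108/77 = [1; 2, 2, 15].

[1; 2, 2, 15]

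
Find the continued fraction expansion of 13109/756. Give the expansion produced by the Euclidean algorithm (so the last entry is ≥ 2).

13109 = 17×756 + 257
756 = 2×257 + 242
257 = 1×242 + 15
242 = 16×15 + 2
15 = 7×2 + 1
2 = 2×1 + 0  (stop)
So 13109/756 = [17; 2, 1, 16, 7, 2].

[17; 2, 1, 16, 7, 2]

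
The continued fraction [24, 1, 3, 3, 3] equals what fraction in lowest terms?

Fold from the inside: start with 3/1.
  3 + 1/3 = 10/3
  3 + 3/10 = 33/10
  1 + 10/33 = 43/33
  24 + 33/43 = 1065/43

1065/43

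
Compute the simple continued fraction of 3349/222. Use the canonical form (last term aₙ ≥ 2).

3349 = 15×222 + 19
222 = 11×19 + 13
19 = 1×13 + 6
13 = 2×6 + 1
6 = 6×1 + 0  (stop)
So 3349/222 = [15; 11, 1, 2, 6].

[15; 11, 1, 2, 6]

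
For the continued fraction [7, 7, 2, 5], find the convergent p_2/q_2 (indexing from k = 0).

Using pₖ = aₖpₖ₋₁ + pₖ₋₂, qₖ = aₖqₖ₋₁ + qₖ₋₂ (with p₋₁=1, p₋₂=0, q₋₁=0, q₋₂=1):
  k=0: a=7, p=7, q=1
  k=1: a=7, p=50, q=7
  k=2: a=2, p=107, q=15

107/15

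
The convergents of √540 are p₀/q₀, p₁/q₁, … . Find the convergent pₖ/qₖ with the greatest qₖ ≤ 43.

488/21

√540 = [23; 4, 4, 1, 10, 1, 4, 4, 46, …] (period length 8).
Convergents:
  p_0/q_0 = 23/1
  p_1/q_1 = 93/4
  p_2/q_2 = 395/17
  p_3/q_3 = 488/21
  p_4/q_4 = 5275/227
q_3 = 21 ≤ 43 < 227 = q_4, so the answer is 488/21.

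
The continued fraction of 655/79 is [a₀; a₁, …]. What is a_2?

655 = 8·79 + 23   →  a_0 = 8
79 = 3·23 + 10   →  a_1 = 3
23 = 2·10 + 3   →  a_2 = 2

2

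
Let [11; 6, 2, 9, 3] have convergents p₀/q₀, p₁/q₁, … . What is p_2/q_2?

Using pₖ = aₖpₖ₋₁ + pₖ₋₂, qₖ = aₖqₖ₋₁ + qₖ₋₂ (with p₋₁=1, p₋₂=0, q₋₁=0, q₋₂=1):
  k=0: a=11, p=11, q=1
  k=1: a=6, p=67, q=6
  k=2: a=2, p=145, q=13

145/13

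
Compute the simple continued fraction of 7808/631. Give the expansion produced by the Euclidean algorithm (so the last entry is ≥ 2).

7808 = 12×631 + 236
631 = 2×236 + 159
236 = 1×159 + 77
159 = 2×77 + 5
77 = 15×5 + 2
5 = 2×2 + 1
2 = 2×1 + 0  (stop)
So 7808/631 = [12; 2, 1, 2, 15, 2, 2].

[12; 2, 1, 2, 15, 2, 2]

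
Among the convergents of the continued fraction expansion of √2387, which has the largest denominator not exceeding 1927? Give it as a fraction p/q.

33467/685

√2387 = [48; 1, 5, 1, 96, …] (period length 4).
Convergents:
  p_0/q_0 = 48/1
  p_1/q_1 = 49/1
  p_2/q_2 = 293/6
  p_3/q_3 = 342/7
  p_4/q_4 = 33125/678
  p_5/q_5 = 33467/685
  p_6/q_6 = 200460/4103
q_5 = 685 ≤ 1927 < 4103 = q_6, so the answer is 33467/685.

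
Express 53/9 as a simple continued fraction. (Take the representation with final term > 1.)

[5; 1, 8]

53 = 5*9 + 8
9 = 1*8 + 1
8 = 8*1 + 0  (stop)
So 53/9 = [5; 1, 8].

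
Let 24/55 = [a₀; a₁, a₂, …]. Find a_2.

3

24 = 0·55 + 24   →  a_0 = 0
55 = 2·24 + 7   →  a_1 = 2
24 = 3·7 + 3   →  a_2 = 3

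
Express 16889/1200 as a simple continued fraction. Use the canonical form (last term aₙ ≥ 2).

16889 = 14*1200 + 89
1200 = 13*89 + 43
89 = 2*43 + 3
43 = 14*3 + 1
3 = 3*1 + 0  (stop)
So 16889/1200 = [14; 13, 2, 14, 3].

[14; 13, 2, 14, 3]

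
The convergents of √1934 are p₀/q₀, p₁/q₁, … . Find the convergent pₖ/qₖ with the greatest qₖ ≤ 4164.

√1934 = [43; 1, 42, 1, 86, …] (period length 4).
Convergents:
  p_0/q_0 = 43/1
  p_1/q_1 = 44/1
  p_2/q_2 = 1891/43
  p_3/q_3 = 1935/44
  p_4/q_4 = 168301/3827
  p_5/q_5 = 170236/3871
  p_6/q_6 = 7318213/166409
q_5 = 3871 ≤ 4164 < 166409 = q_6, so the answer is 170236/3871.

170236/3871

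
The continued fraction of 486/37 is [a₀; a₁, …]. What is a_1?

486 = 13·37 + 5   →  a_0 = 13
37 = 7·5 + 2   →  a_1 = 7

7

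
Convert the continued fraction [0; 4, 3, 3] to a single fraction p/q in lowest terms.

10/43

Fold from the inside: start with 3/1.
  3 + 1/3 = 10/3
  4 + 3/10 = 43/10
  0 + 10/43 = 10/43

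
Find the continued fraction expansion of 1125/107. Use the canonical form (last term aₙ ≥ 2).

[10; 1, 1, 17, 3]

1125 = 10·107 + 55
107 = 1·55 + 52
55 = 1·52 + 3
52 = 17·3 + 1
3 = 3·1 + 0  (stop)
So 1125/107 = [10; 1, 1, 17, 3].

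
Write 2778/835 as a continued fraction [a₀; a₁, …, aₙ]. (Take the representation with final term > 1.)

2778 = 3×835 + 273
835 = 3×273 + 16
273 = 17×16 + 1
16 = 16×1 + 0  (stop)
So 2778/835 = [3; 3, 17, 16].

[3; 3, 17, 16]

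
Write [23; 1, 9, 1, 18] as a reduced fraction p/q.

4973/208

Fold from the inside: start with 18/1.
  1 + 1/18 = 19/18
  9 + 18/19 = 189/19
  1 + 19/189 = 208/189
  23 + 189/208 = 4973/208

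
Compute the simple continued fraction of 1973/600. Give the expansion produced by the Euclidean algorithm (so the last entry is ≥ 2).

1973 = 3*600 + 173
600 = 3*173 + 81
173 = 2*81 + 11
81 = 7*11 + 4
11 = 2*4 + 3
4 = 1*3 + 1
3 = 3*1 + 0  (stop)
So 1973/600 = [3; 3, 2, 7, 2, 1, 3].

[3; 3, 2, 7, 2, 1, 3]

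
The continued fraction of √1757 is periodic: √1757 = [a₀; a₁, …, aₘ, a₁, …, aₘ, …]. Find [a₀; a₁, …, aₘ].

[41; 1, 10, 1, 82]

a₀ = ⌊√1757⌋ = 41.
With m₀=0, d₀=1 and mₖ₊₁ = dₖaₖ − mₖ, dₖ₊₁ = (n − mₖ₊₁²)/dₖ, aₖ₊₁ = ⌊(a₀+mₖ₊₁)/dₖ₊₁⌋:
  k=1: m=41, d=76, a=1
  k=2: m=35, d=7, a=10
  k=3: m=35, d=76, a=1
  k=4: m=41, d=1, a=82
d=1 and a=2a₀=82 at k=4, so the next step gives (m, d) = (41, 76) again — its k=1 value — and the period has length 4.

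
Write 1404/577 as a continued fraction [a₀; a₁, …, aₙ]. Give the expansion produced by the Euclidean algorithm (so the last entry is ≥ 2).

1404 = 2*577 + 250
577 = 2*250 + 77
250 = 3*77 + 19
77 = 4*19 + 1
19 = 19*1 + 0  (stop)
So 1404/577 = [2; 2, 3, 4, 19].

[2; 2, 3, 4, 19]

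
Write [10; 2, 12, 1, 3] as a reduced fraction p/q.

1111/106

Using pₖ = aₖpₖ₋₁ + pₖ₋₂ and qₖ = aₖqₖ₋₁ + qₖ₋₂:
  k=0: a=10, p=10, q=1
  k=1: a=2, p=21, q=2
  k=2: a=12, p=262, q=25
  k=3: a=1, p=283, q=27
  k=4: a=3, p=1111, q=106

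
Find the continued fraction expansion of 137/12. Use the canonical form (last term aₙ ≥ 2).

137 = 11×12 + 5
12 = 2×5 + 2
5 = 2×2 + 1
2 = 2×1 + 0  (stop)
So 137/12 = [11; 2, 2, 2].

[11; 2, 2, 2]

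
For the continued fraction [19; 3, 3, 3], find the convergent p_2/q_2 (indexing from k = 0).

Using pₖ = aₖpₖ₋₁ + pₖ₋₂, qₖ = aₖqₖ₋₁ + qₖ₋₂ (with p₋₁=1, p₋₂=0, q₋₁=0, q₋₂=1):
  k=0: a=19, p=19, q=1
  k=1: a=3, p=58, q=3
  k=2: a=3, p=193, q=10

193/10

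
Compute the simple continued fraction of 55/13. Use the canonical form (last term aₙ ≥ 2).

[4; 4, 3]

55 = 4*13 + 3
13 = 4*3 + 1
3 = 3*1 + 0  (stop)
So 55/13 = [4; 4, 3].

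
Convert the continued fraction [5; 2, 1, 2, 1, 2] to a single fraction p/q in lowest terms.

161/30

Fold from the inside: start with 2/1.
  1 + 1/2 = 3/2
  2 + 2/3 = 8/3
  1 + 3/8 = 11/8
  2 + 8/11 = 30/11
  5 + 11/30 = 161/30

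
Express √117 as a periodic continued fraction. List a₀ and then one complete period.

a₀ = ⌊√117⌋ = 10.
With m₀=0, d₀=1 and mₖ₊₁ = dₖaₖ − mₖ, dₖ₊₁ = (n − mₖ₊₁²)/dₖ, aₖ₊₁ = ⌊(a₀+mₖ₊₁)/dₖ₊₁⌋:
  k=1: m=10, d=17, a=1
  k=2: m=7, d=4, a=4
  k=3: m=9, d=9, a=2
  k=4: m=9, d=4, a=4
  k=5: m=7, d=17, a=1
  k=6: m=10, d=1, a=20
d=1 and a=2a₀=20 at k=6, so the next step gives (m, d) = (10, 17) again — its k=1 value — and the period has length 6.

[10; 1, 4, 2, 4, 1, 20]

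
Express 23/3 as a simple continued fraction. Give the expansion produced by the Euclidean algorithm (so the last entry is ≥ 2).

[7; 1, 2]

23 = 7×3 + 2
3 = 1×2 + 1
2 = 2×1 + 0  (stop)
So 23/3 = [7; 1, 2].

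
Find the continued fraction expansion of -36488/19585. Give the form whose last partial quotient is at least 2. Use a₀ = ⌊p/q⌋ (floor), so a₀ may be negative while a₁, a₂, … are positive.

-36488 = -2×19585 + 2682
19585 = 7×2682 + 811
2682 = 3×811 + 249
811 = 3×249 + 64
249 = 3×64 + 57
64 = 1×57 + 7
57 = 8×7 + 1
7 = 7×1 + 0  (stop)
So -36488/19585 = [-2; 7, 3, 3, 3, 1, 8, 7].

[-2; 7, 3, 3, 3, 1, 8, 7]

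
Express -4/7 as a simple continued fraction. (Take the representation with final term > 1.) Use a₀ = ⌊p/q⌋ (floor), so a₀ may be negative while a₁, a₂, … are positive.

[-1; 2, 3]

-4 = -1·7 + 3
7 = 2·3 + 1
3 = 3·1 + 0  (stop)
So -4/7 = [-1; 2, 3].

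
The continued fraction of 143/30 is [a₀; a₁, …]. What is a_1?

143 = 4·30 + 23   →  a_0 = 4
30 = 1·23 + 7   →  a_1 = 1

1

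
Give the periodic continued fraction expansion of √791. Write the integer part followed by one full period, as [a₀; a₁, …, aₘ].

[28; 8, 56]

a₀ = ⌊√791⌋ = 28.
With m₀=0, d₀=1 and mₖ₊₁ = dₖaₖ − mₖ, dₖ₊₁ = (n − mₖ₊₁²)/dₖ, aₖ₊₁ = ⌊(a₀+mₖ₊₁)/dₖ₊₁⌋:
  k=1: m=28, d=7, a=8
  k=2: m=28, d=1, a=56
d=1 and a=2a₀=56 at k=2, so the next step gives (m, d) = (28, 7) again — its k=1 value — and the period has length 2.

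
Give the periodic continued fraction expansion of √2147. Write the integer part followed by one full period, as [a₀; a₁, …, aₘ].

a₀ = ⌊√2147⌋ = 46.
With m₀=0, d₀=1 and mₖ₊₁ = dₖaₖ − mₖ, dₖ₊₁ = (n − mₖ₊₁²)/dₖ, aₖ₊₁ = ⌊(a₀+mₖ₊₁)/dₖ₊₁⌋:
  k=1: m=46, d=31, a=2
  k=2: m=16, d=61, a=1
  k=3: m=45, d=2, a=45
  k=4: m=45, d=61, a=1
  k=5: m=16, d=31, a=2
  k=6: m=46, d=1, a=92
d=1 and a=2a₀=92 at k=6, so the next step gives (m, d) = (46, 31) again — its k=1 value — and the period has length 6.

[46; 2, 1, 45, 1, 2, 92]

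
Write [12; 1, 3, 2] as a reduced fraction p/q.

Using pₖ = aₖpₖ₋₁ + pₖ₋₂ and qₖ = aₖqₖ₋₁ + qₖ₋₂:
  k=0: a=12, p=12, q=1
  k=1: a=1, p=13, q=1
  k=2: a=3, p=51, q=4
  k=3: a=2, p=115, q=9

115/9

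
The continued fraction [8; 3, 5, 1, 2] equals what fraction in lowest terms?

449/54

Fold from the inside: start with 2/1.
  1 + 1/2 = 3/2
  5 + 2/3 = 17/3
  3 + 3/17 = 54/17
  8 + 17/54 = 449/54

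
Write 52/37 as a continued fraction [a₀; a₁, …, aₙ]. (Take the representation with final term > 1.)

[1; 2, 2, 7]

52 = 1·37 + 15
37 = 2·15 + 7
15 = 2·7 + 1
7 = 7·1 + 0  (stop)
So 52/37 = [1; 2, 2, 7].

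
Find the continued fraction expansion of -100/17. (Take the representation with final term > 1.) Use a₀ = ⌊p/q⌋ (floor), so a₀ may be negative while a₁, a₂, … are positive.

[-6; 8, 2]

-100 = -6*17 + 2
17 = 8*2 + 1
2 = 2*1 + 0  (stop)
So -100/17 = [-6; 8, 2].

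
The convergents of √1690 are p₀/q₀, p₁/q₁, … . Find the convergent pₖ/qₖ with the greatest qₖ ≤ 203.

√1690 = [41; 9, 8, 9, 82, …] (period length 4).
Convergents:
  p_0/q_0 = 41/1
  p_1/q_1 = 370/9
  p_2/q_2 = 3001/73
  p_3/q_3 = 27379/666
q_2 = 73 ≤ 203 < 666 = q_3, so the answer is 3001/73.

3001/73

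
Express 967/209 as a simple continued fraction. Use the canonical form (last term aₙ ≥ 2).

967 = 4*209 + 131
209 = 1*131 + 78
131 = 1*78 + 53
78 = 1*53 + 25
53 = 2*25 + 3
25 = 8*3 + 1
3 = 3*1 + 0  (stop)
So 967/209 = [4; 1, 1, 1, 2, 8, 3].

[4; 1, 1, 1, 2, 8, 3]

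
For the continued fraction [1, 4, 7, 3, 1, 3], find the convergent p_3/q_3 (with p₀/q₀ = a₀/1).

Using pₖ = aₖpₖ₋₁ + pₖ₋₂, qₖ = aₖqₖ₋₁ + qₖ₋₂ (with p₋₁=1, p₋₂=0, q₋₁=0, q₋₂=1):
  k=0: a=1, p=1, q=1
  k=1: a=4, p=5, q=4
  k=2: a=7, p=36, q=29
  k=3: a=3, p=113, q=91

113/91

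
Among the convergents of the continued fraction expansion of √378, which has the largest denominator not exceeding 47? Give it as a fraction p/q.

√378 = [19; 2, 3, 1, 4, 1, 3, 2, 38, …] (period length 8).
Convergents:
  p_0/q_0 = 19/1
  p_1/q_1 = 39/2
  p_2/q_2 = 136/7
  p_3/q_3 = 175/9
  p_4/q_4 = 836/43
  p_5/q_5 = 1011/52
q_4 = 43 ≤ 47 < 52 = q_5, so the answer is 836/43.

836/43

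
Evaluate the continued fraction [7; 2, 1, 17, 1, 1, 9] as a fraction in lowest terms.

Fold from the inside: start with 9/1.
  1 + 1/9 = 10/9
  1 + 9/10 = 19/10
  17 + 10/19 = 333/19
  1 + 19/333 = 352/333
  2 + 333/352 = 1037/352
  7 + 352/1037 = 7611/1037

7611/1037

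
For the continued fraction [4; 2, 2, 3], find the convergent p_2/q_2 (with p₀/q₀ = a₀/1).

Using pₖ = aₖpₖ₋₁ + pₖ₋₂, qₖ = aₖqₖ₋₁ + qₖ₋₂ (with p₋₁=1, p₋₂=0, q₋₁=0, q₋₂=1):
  k=0: a=4, p=4, q=1
  k=1: a=2, p=9, q=2
  k=2: a=2, p=22, q=5

22/5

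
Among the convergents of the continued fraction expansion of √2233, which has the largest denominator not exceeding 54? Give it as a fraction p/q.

√2233 = [47; 3, 1, 12, 1, 3, 94, …] (period length 6).
Convergents:
  p_0/q_0 = 47/1
  p_1/q_1 = 142/3
  p_2/q_2 = 189/4
  p_3/q_3 = 2410/51
  p_4/q_4 = 2599/55
q_3 = 51 ≤ 54 < 55 = q_4, so the answer is 2410/51.

2410/51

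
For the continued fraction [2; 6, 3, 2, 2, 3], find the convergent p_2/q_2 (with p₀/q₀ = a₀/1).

41/19

Using pₖ = aₖpₖ₋₁ + pₖ₋₂, qₖ = aₖqₖ₋₁ + qₖ₋₂ (with p₋₁=1, p₋₂=0, q₋₁=0, q₋₂=1):
  k=0: a=2, p=2, q=1
  k=1: a=6, p=13, q=6
  k=2: a=3, p=41, q=19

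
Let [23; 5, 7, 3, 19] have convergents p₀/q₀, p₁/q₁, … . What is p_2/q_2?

Using pₖ = aₖpₖ₋₁ + pₖ₋₂, qₖ = aₖqₖ₋₁ + qₖ₋₂ (with p₋₁=1, p₋₂=0, q₋₁=0, q₋₂=1):
  k=0: a=23, p=23, q=1
  k=1: a=5, p=116, q=5
  k=2: a=7, p=835, q=36

835/36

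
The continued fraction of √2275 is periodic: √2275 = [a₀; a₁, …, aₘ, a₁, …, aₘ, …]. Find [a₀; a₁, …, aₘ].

a₀ = ⌊√2275⌋ = 47.
With m₀=0, d₀=1 and mₖ₊₁ = dₖaₖ − mₖ, dₖ₊₁ = (n − mₖ₊₁²)/dₖ, aₖ₊₁ = ⌊(a₀+mₖ₊₁)/dₖ₊₁⌋:
  k=1: m=47, d=66, a=1
  k=2: m=19, d=29, a=2
  k=3: m=39, d=26, a=3
  k=4: m=39, d=29, a=2
  k=5: m=19, d=66, a=1
  k=6: m=47, d=1, a=94
d=1 and a=2a₀=94 at k=6, so the next step gives (m, d) = (47, 66) again — its k=1 value — and the period has length 6.

[47; 1, 2, 3, 2, 1, 94]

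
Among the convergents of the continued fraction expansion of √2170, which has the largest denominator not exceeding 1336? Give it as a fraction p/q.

52313/1123

√2170 = [46; 1, 1, 2, 1, 1, 92, …] (period length 6).
Convergents:
  p_0/q_0 = 46/1
  p_1/q_1 = 47/1
  p_2/q_2 = 93/2
  p_3/q_3 = 233/5
  p_4/q_4 = 326/7
  p_5/q_5 = 559/12
  p_6/q_6 = 51754/1111
  p_7/q_7 = 52313/1123
  p_8/q_8 = 104067/2234
q_7 = 1123 ≤ 1336 < 2234 = q_8, so the answer is 52313/1123.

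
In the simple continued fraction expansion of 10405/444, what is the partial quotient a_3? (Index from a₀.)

3

10405 = 23·444 + 193   →  a_0 = 23
444 = 2·193 + 58   →  a_1 = 2
193 = 3·58 + 19   →  a_2 = 3
58 = 3·19 + 1   →  a_3 = 3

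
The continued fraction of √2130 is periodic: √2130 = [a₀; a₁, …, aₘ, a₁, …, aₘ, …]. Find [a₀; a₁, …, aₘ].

[46; 6, 1, 1, 2, 1, 1, 6, 92]

a₀ = ⌊√2130⌋ = 46.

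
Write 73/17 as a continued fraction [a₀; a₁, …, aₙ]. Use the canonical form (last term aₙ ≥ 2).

73 = 4×17 + 5
17 = 3×5 + 2
5 = 2×2 + 1
2 = 2×1 + 0  (stop)
So 73/17 = [4; 3, 2, 2].

[4; 3, 2, 2]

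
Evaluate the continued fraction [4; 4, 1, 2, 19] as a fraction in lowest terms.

Using pₖ = aₖpₖ₋₁ + pₖ₋₂ and qₖ = aₖqₖ₋₁ + qₖ₋₂:
  k=0: a=4, p=4, q=1
  k=1: a=4, p=17, q=4
  k=2: a=1, p=21, q=5
  k=3: a=2, p=59, q=14
  k=4: a=19, p=1142, q=271

1142/271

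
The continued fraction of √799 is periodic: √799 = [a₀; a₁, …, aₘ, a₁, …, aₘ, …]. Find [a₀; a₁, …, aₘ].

[28; 3, 1, 3, 56]

a₀ = ⌊√799⌋ = 28.
With m₀=0, d₀=1 and mₖ₊₁ = dₖaₖ − mₖ, dₖ₊₁ = (n − mₖ₊₁²)/dₖ, aₖ₊₁ = ⌊(a₀+mₖ₊₁)/dₖ₊₁⌋:
  k=1: m=28, d=15, a=3
  k=2: m=17, d=34, a=1
  k=3: m=17, d=15, a=3
  k=4: m=28, d=1, a=56
d=1 and a=2a₀=56 at k=4, so the next step gives (m, d) = (28, 15) again — its k=1 value — and the period has length 4.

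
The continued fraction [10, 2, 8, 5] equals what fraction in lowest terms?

Fold from the inside: start with 5/1.
  8 + 1/5 = 41/5
  2 + 5/41 = 87/41
  10 + 41/87 = 911/87

911/87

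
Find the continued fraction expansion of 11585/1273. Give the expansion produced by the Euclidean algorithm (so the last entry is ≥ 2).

11585 = 9·1273 + 128
1273 = 9·128 + 121
128 = 1·121 + 7
121 = 17·7 + 2
7 = 3·2 + 1
2 = 2·1 + 0  (stop)
So 11585/1273 = [9; 9, 1, 17, 3, 2].

[9; 9, 1, 17, 3, 2]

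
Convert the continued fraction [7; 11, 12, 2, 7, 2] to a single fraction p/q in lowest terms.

Using pₖ = aₖpₖ₋₁ + pₖ₋₂ and qₖ = aₖqₖ₋₁ + qₖ₋₂:
  k=0: a=7, p=7, q=1
  k=1: a=11, p=78, q=11
  k=2: a=12, p=943, q=133
  k=3: a=2, p=1964, q=277
  k=4: a=7, p=14691, q=2072
  k=5: a=2, p=31346, q=4421

31346/4421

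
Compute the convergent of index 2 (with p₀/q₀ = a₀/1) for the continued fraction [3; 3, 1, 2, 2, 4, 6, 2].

Using pₖ = aₖpₖ₋₁ + pₖ₋₂, qₖ = aₖqₖ₋₁ + qₖ₋₂ (with p₋₁=1, p₋₂=0, q₋₁=0, q₋₂=1):
  k=0: a=3, p=3, q=1
  k=1: a=3, p=10, q=3
  k=2: a=1, p=13, q=4

13/4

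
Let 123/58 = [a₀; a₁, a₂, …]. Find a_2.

3

123 = 2·58 + 7   →  a_0 = 2
58 = 8·7 + 2   →  a_1 = 8
7 = 3·2 + 1   →  a_2 = 3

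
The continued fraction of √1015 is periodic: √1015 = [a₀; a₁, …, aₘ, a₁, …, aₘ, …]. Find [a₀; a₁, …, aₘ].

[31; 1, 6, 10, 2, 10, 6, 1, 62]

a₀ = ⌊√1015⌋ = 31.
With m₀=0, d₀=1 and mₖ₊₁ = dₖaₖ − mₖ, dₖ₊₁ = (n − mₖ₊₁²)/dₖ, aₖ₊₁ = ⌊(a₀+mₖ₊₁)/dₖ₊₁⌋:
  k=1: m=31, d=54, a=1
  k=2: m=23, d=9, a=6
  k=3: m=31, d=6, a=10
  k=4: m=29, d=29, a=2
  k=5: m=29, d=6, a=10
  k=6: m=31, d=9, a=6
  k=7: m=23, d=54, a=1
  k=8: m=31, d=1, a=62
d=1 and a=2a₀=62 at k=8, so the next step gives (m, d) = (31, 54) again — its k=1 value — and the period has length 8.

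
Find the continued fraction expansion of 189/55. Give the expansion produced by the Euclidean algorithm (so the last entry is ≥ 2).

[3; 2, 3, 2, 3]

189 = 3*55 + 24
55 = 2*24 + 7
24 = 3*7 + 3
7 = 2*3 + 1
3 = 3*1 + 0  (stop)
So 189/55 = [3; 2, 3, 2, 3].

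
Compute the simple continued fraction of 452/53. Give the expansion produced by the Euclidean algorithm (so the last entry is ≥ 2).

452 = 8·53 + 28
53 = 1·28 + 25
28 = 1·25 + 3
25 = 8·3 + 1
3 = 3·1 + 0  (stop)
So 452/53 = [8; 1, 1, 8, 3].

[8; 1, 1, 8, 3]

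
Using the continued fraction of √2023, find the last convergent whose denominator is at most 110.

2024/45

√2023 = [44; 1, 43, 1, 88, …] (period length 4).
Convergents:
  p_0/q_0 = 44/1
  p_1/q_1 = 45/1
  p_2/q_2 = 1979/44
  p_3/q_3 = 2024/45
  p_4/q_4 = 180091/4004
q_3 = 45 ≤ 110 < 4004 = q_4, so the answer is 2024/45.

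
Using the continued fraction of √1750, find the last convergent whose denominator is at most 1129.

21042/503

√1750 = [41; 1, 4, 1, 82, …] (period length 4).
Convergents:
  p_0/q_0 = 41/1
  p_1/q_1 = 42/1
  p_2/q_2 = 209/5
  p_3/q_3 = 251/6
  p_4/q_4 = 20791/497
  p_5/q_5 = 21042/503
  p_6/q_6 = 104959/2509
q_5 = 503 ≤ 1129 < 2509 = q_6, so the answer is 21042/503.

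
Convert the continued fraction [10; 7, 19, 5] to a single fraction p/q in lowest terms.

Using pₖ = aₖpₖ₋₁ + pₖ₋₂ and qₖ = aₖqₖ₋₁ + qₖ₋₂:
  k=0: a=10, p=10, q=1
  k=1: a=7, p=71, q=7
  k=2: a=19, p=1359, q=134
  k=3: a=5, p=6866, q=677

6866/677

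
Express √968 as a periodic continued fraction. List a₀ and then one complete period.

a₀ = ⌊√968⌋ = 31.
With m₀=0, d₀=1 and mₖ₊₁ = dₖaₖ − mₖ, dₖ₊₁ = (n − mₖ₊₁²)/dₖ, aₖ₊₁ = ⌊(a₀+mₖ₊₁)/dₖ₊₁⌋:
  k=1: m=31, d=7, a=8
  k=2: m=25, d=49, a=1
  k=3: m=24, d=8, a=6
  k=4: m=24, d=49, a=1
  k=5: m=25, d=7, a=8
  k=6: m=31, d=1, a=62
d=1 and a=2a₀=62 at k=6, so the next step gives (m, d) = (31, 7) again — its k=1 value — and the period has length 6.

[31; 8, 1, 6, 1, 8, 62]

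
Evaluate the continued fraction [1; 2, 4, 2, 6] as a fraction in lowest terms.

Using pₖ = aₖpₖ₋₁ + pₖ₋₂ and qₖ = aₖqₖ₋₁ + qₖ₋₂:
  k=0: a=1, p=1, q=1
  k=1: a=2, p=3, q=2
  k=2: a=4, p=13, q=9
  k=3: a=2, p=29, q=20
  k=4: a=6, p=187, q=129

187/129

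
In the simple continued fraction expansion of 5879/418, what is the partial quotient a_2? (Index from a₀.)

2

5879 = 14·418 + 27   →  a_0 = 14
418 = 15·27 + 13   →  a_1 = 15
27 = 2·13 + 1   →  a_2 = 2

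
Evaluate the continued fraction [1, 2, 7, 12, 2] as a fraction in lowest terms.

556/379

Using pₖ = aₖpₖ₋₁ + pₖ₋₂ and qₖ = aₖqₖ₋₁ + qₖ₋₂:
  k=0: a=1, p=1, q=1
  k=1: a=2, p=3, q=2
  k=2: a=7, p=22, q=15
  k=3: a=12, p=267, q=182
  k=4: a=2, p=556, q=379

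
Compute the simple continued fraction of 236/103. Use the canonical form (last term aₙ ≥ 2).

[2; 3, 2, 3, 4]

236 = 2·103 + 30
103 = 3·30 + 13
30 = 2·13 + 4
13 = 3·4 + 1
4 = 4·1 + 0  (stop)
So 236/103 = [2; 3, 2, 3, 4].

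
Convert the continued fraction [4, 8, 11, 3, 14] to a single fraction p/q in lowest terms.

16243/3939

Fold from the inside: start with 14/1.
  3 + 1/14 = 43/14
  11 + 14/43 = 487/43
  8 + 43/487 = 3939/487
  4 + 487/3939 = 16243/3939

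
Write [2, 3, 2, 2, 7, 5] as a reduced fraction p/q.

Using pₖ = aₖpₖ₋₁ + pₖ₋₂ and qₖ = aₖqₖ₋₁ + qₖ₋₂:
  k=0: a=2, p=2, q=1
  k=1: a=3, p=7, q=3
  k=2: a=2, p=16, q=7
  k=3: a=2, p=39, q=17
  k=4: a=7, p=289, q=126
  k=5: a=5, p=1484, q=647

1484/647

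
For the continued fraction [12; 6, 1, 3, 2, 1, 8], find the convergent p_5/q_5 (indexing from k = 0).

1069/88

Using pₖ = aₖpₖ₋₁ + pₖ₋₂, qₖ = aₖqₖ₋₁ + qₖ₋₂ (with p₋₁=1, p₋₂=0, q₋₁=0, q₋₂=1):
  k=0: a=12, p=12, q=1
  k=1: a=6, p=73, q=6
  k=2: a=1, p=85, q=7
  k=3: a=3, p=328, q=27
  k=4: a=2, p=741, q=61
  k=5: a=1, p=1069, q=88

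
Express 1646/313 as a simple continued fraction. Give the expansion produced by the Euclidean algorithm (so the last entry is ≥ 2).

1646 = 5*313 + 81
313 = 3*81 + 70
81 = 1*70 + 11
70 = 6*11 + 4
11 = 2*4 + 3
4 = 1*3 + 1
3 = 3*1 + 0  (stop)
So 1646/313 = [5; 3, 1, 6, 2, 1, 3].

[5; 3, 1, 6, 2, 1, 3]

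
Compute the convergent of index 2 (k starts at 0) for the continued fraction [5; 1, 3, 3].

Using pₖ = aₖpₖ₋₁ + pₖ₋₂, qₖ = aₖqₖ₋₁ + qₖ₋₂ (with p₋₁=1, p₋₂=0, q₋₁=0, q₋₂=1):
  k=0: a=5, p=5, q=1
  k=1: a=1, p=6, q=1
  k=2: a=3, p=23, q=4

23/4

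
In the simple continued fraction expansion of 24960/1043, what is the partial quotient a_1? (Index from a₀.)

24960 = 23·1043 + 971   →  a_0 = 23
1043 = 1·971 + 72   →  a_1 = 1

1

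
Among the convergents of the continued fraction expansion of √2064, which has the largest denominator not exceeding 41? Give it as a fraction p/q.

318/7

√2064 = [45; 2, 3, 7, 3, 2, 90, …] (period length 6).
Convergents:
  p_0/q_0 = 45/1
  p_1/q_1 = 91/2
  p_2/q_2 = 318/7
  p_3/q_3 = 2317/51
q_2 = 7 ≤ 41 < 51 = q_3, so the answer is 318/7.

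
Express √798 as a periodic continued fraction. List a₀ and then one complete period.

a₀ = ⌊√798⌋ = 28.
With m₀=0, d₀=1 and mₖ₊₁ = dₖaₖ − mₖ, dₖ₊₁ = (n − mₖ₊₁²)/dₖ, aₖ₊₁ = ⌊(a₀+mₖ₊₁)/dₖ₊₁⌋:
  k=1: m=28, d=14, a=4
  k=2: m=28, d=1, a=56
d=1 and a=2a₀=56 at k=2, so the next step gives (m, d) = (28, 14) again — its k=1 value — and the period has length 2.

[28; 4, 56]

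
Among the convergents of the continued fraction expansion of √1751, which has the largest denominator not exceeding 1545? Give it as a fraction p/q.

√1751 = [41; 1, 5, 2, 4, 2, 5, 1, 82, …] (period length 8).
Convergents:
  p_0/q_0 = 41/1
  p_1/q_1 = 42/1
  p_2/q_2 = 251/6
  p_3/q_3 = 544/13
  p_4/q_4 = 2427/58
  p_5/q_5 = 5398/129
  p_6/q_6 = 29417/703
  p_7/q_7 = 34815/832
  p_8/q_8 = 2884247/68927
q_7 = 832 ≤ 1545 < 68927 = q_8, so the answer is 34815/832.

34815/832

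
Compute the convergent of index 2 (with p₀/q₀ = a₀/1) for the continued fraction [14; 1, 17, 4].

Using pₖ = aₖpₖ₋₁ + pₖ₋₂, qₖ = aₖqₖ₋₁ + qₖ₋₂ (with p₋₁=1, p₋₂=0, q₋₁=0, q₋₂=1):
  k=0: a=14, p=14, q=1
  k=1: a=1, p=15, q=1
  k=2: a=17, p=269, q=18

269/18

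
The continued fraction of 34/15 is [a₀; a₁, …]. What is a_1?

34 = 2·15 + 4   →  a_0 = 2
15 = 3·4 + 3   →  a_1 = 3

3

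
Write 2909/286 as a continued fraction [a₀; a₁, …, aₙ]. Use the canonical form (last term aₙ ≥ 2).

[10; 5, 1, 5, 8]

2909 = 10·286 + 49
286 = 5·49 + 41
49 = 1·41 + 8
41 = 5·8 + 1
8 = 8·1 + 0  (stop)
So 2909/286 = [10; 5, 1, 5, 8].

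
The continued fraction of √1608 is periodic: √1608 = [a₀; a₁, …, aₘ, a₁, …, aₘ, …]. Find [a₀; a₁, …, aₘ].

[40; 10, 80]

a₀ = ⌊√1608⌋ = 40.
With m₀=0, d₀=1 and mₖ₊₁ = dₖaₖ − mₖ, dₖ₊₁ = (n − mₖ₊₁²)/dₖ, aₖ₊₁ = ⌊(a₀+mₖ₊₁)/dₖ₊₁⌋:
  k=1: m=40, d=8, a=10
  k=2: m=40, d=1, a=80
d=1 and a=2a₀=80 at k=2, so the next step gives (m, d) = (40, 8) again — its k=1 value — and the period has length 2.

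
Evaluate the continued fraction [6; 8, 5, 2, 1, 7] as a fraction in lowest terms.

6165/1007

Using pₖ = aₖpₖ₋₁ + pₖ₋₂ and qₖ = aₖqₖ₋₁ + qₖ₋₂:
  k=0: a=6, p=6, q=1
  k=1: a=8, p=49, q=8
  k=2: a=5, p=251, q=41
  k=3: a=2, p=551, q=90
  k=4: a=1, p=802, q=131
  k=5: a=7, p=6165, q=1007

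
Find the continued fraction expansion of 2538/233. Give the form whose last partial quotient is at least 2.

[10; 1, 8, 3, 8]

2538 = 10×233 + 208
233 = 1×208 + 25
208 = 8×25 + 8
25 = 3×8 + 1
8 = 8×1 + 0  (stop)
So 2538/233 = [10; 1, 8, 3, 8].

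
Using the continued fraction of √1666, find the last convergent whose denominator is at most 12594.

√1666 = [40; 1, 4, 2, 4, 1, 80, …] (period length 6).
Convergents:
  p_0/q_0 = 40/1
  p_1/q_1 = 41/1
  p_2/q_2 = 204/5
  p_3/q_3 = 449/11
  p_4/q_4 = 2000/49
  p_5/q_5 = 2449/60
  p_6/q_6 = 197920/4849
  p_7/q_7 = 200369/4909
  p_8/q_8 = 999396/24485
q_7 = 4909 ≤ 12594 < 24485 = q_8, so the answer is 200369/4909.

200369/4909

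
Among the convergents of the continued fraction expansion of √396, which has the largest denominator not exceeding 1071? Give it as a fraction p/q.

√396 = [19; 1, 8, 1, 38, …] (period length 4).
Convergents:
  p_0/q_0 = 19/1
  p_1/q_1 = 20/1
  p_2/q_2 = 179/9
  p_3/q_3 = 199/10
  p_4/q_4 = 7741/389
  p_5/q_5 = 7940/399
  p_6/q_6 = 71261/3581
q_5 = 399 ≤ 1071 < 3581 = q_6, so the answer is 7940/399.

7940/399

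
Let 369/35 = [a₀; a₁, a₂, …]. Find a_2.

1

369 = 10·35 + 19   →  a_0 = 10
35 = 1·19 + 16   →  a_1 = 1
19 = 1·16 + 3   →  a_2 = 1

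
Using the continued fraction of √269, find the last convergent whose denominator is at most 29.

82/5

√269 = [16; 2, 2, 32, …] (period length 3).
Convergents:
  p_0/q_0 = 16/1
  p_1/q_1 = 33/2
  p_2/q_2 = 82/5
  p_3/q_3 = 2657/162
q_2 = 5 ≤ 29 < 162 = q_3, so the answer is 82/5.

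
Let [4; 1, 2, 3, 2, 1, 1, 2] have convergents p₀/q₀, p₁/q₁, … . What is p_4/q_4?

Using pₖ = aₖpₖ₋₁ + pₖ₋₂, qₖ = aₖqₖ₋₁ + qₖ₋₂ (with p₋₁=1, p₋₂=0, q₋₁=0, q₋₂=1):
  k=0: a=4, p=4, q=1
  k=1: a=1, p=5, q=1
  k=2: a=2, p=14, q=3
  k=3: a=3, p=47, q=10
  k=4: a=2, p=108, q=23

108/23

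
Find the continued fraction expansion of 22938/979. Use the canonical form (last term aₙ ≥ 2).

22938 = 23*979 + 421
979 = 2*421 + 137
421 = 3*137 + 10
137 = 13*10 + 7
10 = 1*7 + 3
7 = 2*3 + 1
3 = 3*1 + 0  (stop)
So 22938/979 = [23; 2, 3, 13, 1, 2, 3].

[23; 2, 3, 13, 1, 2, 3]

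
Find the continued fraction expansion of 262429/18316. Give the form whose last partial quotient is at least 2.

262429 = 14·18316 + 6005
18316 = 3·6005 + 301
6005 = 19·301 + 286
301 = 1·286 + 15
286 = 19·15 + 1
15 = 15·1 + 0  (stop)
So 262429/18316 = [14; 3, 19, 1, 19, 15].

[14; 3, 19, 1, 19, 15]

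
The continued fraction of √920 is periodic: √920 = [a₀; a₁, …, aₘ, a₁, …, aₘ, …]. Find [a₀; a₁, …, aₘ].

a₀ = ⌊√920⌋ = 30.
With m₀=0, d₀=1 and mₖ₊₁ = dₖaₖ − mₖ, dₖ₊₁ = (n − mₖ₊₁²)/dₖ, aₖ₊₁ = ⌊(a₀+mₖ₊₁)/dₖ₊₁⌋:
  k=1: m=30, d=20, a=3
  k=2: m=30, d=1, a=60
d=1 and a=2a₀=60 at k=2, so the next step gives (m, d) = (30, 20) again — its k=1 value — and the period has length 2.

[30; 3, 60]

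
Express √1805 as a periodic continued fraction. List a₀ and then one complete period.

a₀ = ⌊√1805⌋ = 42.
With m₀=0, d₀=1 and mₖ₊₁ = dₖaₖ − mₖ, dₖ₊₁ = (n − mₖ₊₁²)/dₖ, aₖ₊₁ = ⌊(a₀+mₖ₊₁)/dₖ₊₁⌋:
  k=1: m=42, d=41, a=2
  k=2: m=40, d=5, a=16
  k=3: m=40, d=41, a=2
  k=4: m=42, d=1, a=84
d=1 and a=2a₀=84 at k=4, so the next step gives (m, d) = (42, 41) again — its k=1 value — and the period has length 4.

[42; 2, 16, 2, 84]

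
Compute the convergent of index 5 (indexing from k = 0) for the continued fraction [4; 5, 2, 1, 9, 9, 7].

Using pₖ = aₖpₖ₋₁ + pₖ₋₂, qₖ = aₖqₖ₋₁ + qₖ₋₂ (with p₋₁=1, p₋₂=0, q₋₁=0, q₋₂=1):
  k=0: a=4, p=4, q=1
  k=1: a=5, p=21, q=5
  k=2: a=2, p=46, q=11
  k=3: a=1, p=67, q=16
  k=4: a=9, p=649, q=155
  k=5: a=9, p=5908, q=1411

5908/1411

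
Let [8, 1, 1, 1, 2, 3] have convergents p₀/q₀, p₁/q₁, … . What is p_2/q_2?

Using pₖ = aₖpₖ₋₁ + pₖ₋₂, qₖ = aₖqₖ₋₁ + qₖ₋₂ (with p₋₁=1, p₋₂=0, q₋₁=0, q₋₂=1):
  k=0: a=8, p=8, q=1
  k=1: a=1, p=9, q=1
  k=2: a=1, p=17, q=2

17/2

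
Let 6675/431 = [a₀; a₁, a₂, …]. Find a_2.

19

6675 = 15·431 + 210   →  a_0 = 15
431 = 2·210 + 11   →  a_1 = 2
210 = 19·11 + 1   →  a_2 = 19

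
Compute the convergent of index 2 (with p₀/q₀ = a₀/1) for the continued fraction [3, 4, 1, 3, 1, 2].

16/5

Using pₖ = aₖpₖ₋₁ + pₖ₋₂, qₖ = aₖqₖ₋₁ + qₖ₋₂ (with p₋₁=1, p₋₂=0, q₋₁=0, q₋₂=1):
  k=0: a=3, p=3, q=1
  k=1: a=4, p=13, q=4
  k=2: a=1, p=16, q=5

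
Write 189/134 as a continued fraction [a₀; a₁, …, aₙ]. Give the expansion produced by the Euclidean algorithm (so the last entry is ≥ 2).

[1; 2, 2, 3, 2, 3]

189 = 1·134 + 55
134 = 2·55 + 24
55 = 2·24 + 7
24 = 3·7 + 3
7 = 2·3 + 1
3 = 3·1 + 0  (stop)
So 189/134 = [1; 2, 2, 3, 2, 3].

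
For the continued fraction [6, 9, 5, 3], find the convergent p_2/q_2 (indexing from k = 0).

281/46

Using pₖ = aₖpₖ₋₁ + pₖ₋₂, qₖ = aₖqₖ₋₁ + qₖ₋₂ (with p₋₁=1, p₋₂=0, q₋₁=0, q₋₂=1):
  k=0: a=6, p=6, q=1
  k=1: a=9, p=55, q=9
  k=2: a=5, p=281, q=46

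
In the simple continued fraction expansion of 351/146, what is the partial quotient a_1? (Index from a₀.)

351 = 2·146 + 59   →  a_0 = 2
146 = 2·59 + 28   →  a_1 = 2

2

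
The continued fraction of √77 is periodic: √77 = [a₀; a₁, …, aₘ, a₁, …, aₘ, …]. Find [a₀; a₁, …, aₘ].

[8; 1, 3, 2, 3, 1, 16]

a₀ = ⌊√77⌋ = 8.
With m₀=0, d₀=1 and mₖ₊₁ = dₖaₖ − mₖ, dₖ₊₁ = (n − mₖ₊₁²)/dₖ, aₖ₊₁ = ⌊(a₀+mₖ₊₁)/dₖ₊₁⌋:
  k=1: m=8, d=13, a=1
  k=2: m=5, d=4, a=3
  k=3: m=7, d=7, a=2
  k=4: m=7, d=4, a=3
  k=5: m=5, d=13, a=1
  k=6: m=8, d=1, a=16
d=1 and a=2a₀=16 at k=6, so the next step gives (m, d) = (8, 13) again — its k=1 value — and the period has length 6.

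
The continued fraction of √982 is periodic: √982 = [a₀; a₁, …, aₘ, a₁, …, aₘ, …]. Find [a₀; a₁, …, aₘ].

[31; 2, 1, 30, 1, 2, 62]

a₀ = ⌊√982⌋ = 31.
With m₀=0, d₀=1 and mₖ₊₁ = dₖaₖ − mₖ, dₖ₊₁ = (n − mₖ₊₁²)/dₖ, aₖ₊₁ = ⌊(a₀+mₖ₊₁)/dₖ₊₁⌋:
  k=1: m=31, d=21, a=2
  k=2: m=11, d=41, a=1
  k=3: m=30, d=2, a=30
  k=4: m=30, d=41, a=1
  k=5: m=11, d=21, a=2
  k=6: m=31, d=1, a=62
d=1 and a=2a₀=62 at k=6, so the next step gives (m, d) = (31, 21) again — its k=1 value — and the period has length 6.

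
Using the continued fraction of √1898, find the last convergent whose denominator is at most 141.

2309/53

√1898 = [43; 1, 1, 3, 3, 1, 1, 86, …] (period length 7).
Convergents:
  p_0/q_0 = 43/1
  p_1/q_1 = 44/1
  p_2/q_2 = 87/2
  p_3/q_3 = 305/7
  p_4/q_4 = 1002/23
  p_5/q_5 = 1307/30
  p_6/q_6 = 2309/53
  p_7/q_7 = 199881/4588
q_6 = 53 ≤ 141 < 4588 = q_7, so the answer is 2309/53.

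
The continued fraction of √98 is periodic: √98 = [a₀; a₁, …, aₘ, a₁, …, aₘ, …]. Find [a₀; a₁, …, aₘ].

a₀ = ⌊√98⌋ = 9.
With m₀=0, d₀=1 and mₖ₊₁ = dₖaₖ − mₖ, dₖ₊₁ = (n − mₖ₊₁²)/dₖ, aₖ₊₁ = ⌊(a₀+mₖ₊₁)/dₖ₊₁⌋:
  k=1: m=9, d=17, a=1
  k=2: m=8, d=2, a=8
  k=3: m=8, d=17, a=1
  k=4: m=9, d=1, a=18
d=1 and a=2a₀=18 at k=4, so the next step gives (m, d) = (9, 17) again — its k=1 value — and the period has length 4.

[9; 1, 8, 1, 18]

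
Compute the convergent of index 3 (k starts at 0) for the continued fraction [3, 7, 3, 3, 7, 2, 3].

Using pₖ = aₖpₖ₋₁ + pₖ₋₂, qₖ = aₖqₖ₋₁ + qₖ₋₂ (with p₋₁=1, p₋₂=0, q₋₁=0, q₋₂=1):
  k=0: a=3, p=3, q=1
  k=1: a=7, p=22, q=7
  k=2: a=3, p=69, q=22
  k=3: a=3, p=229, q=73

229/73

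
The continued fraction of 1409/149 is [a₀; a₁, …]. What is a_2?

1409 = 9·149 + 68   →  a_0 = 9
149 = 2·68 + 13   →  a_1 = 2
68 = 5·13 + 3   →  a_2 = 5

5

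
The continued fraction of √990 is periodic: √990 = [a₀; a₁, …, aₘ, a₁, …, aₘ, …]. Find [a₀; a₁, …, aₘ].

[31; 2, 6, 2, 62]

a₀ = ⌊√990⌋ = 31.
With m₀=0, d₀=1 and mₖ₊₁ = dₖaₖ − mₖ, dₖ₊₁ = (n − mₖ₊₁²)/dₖ, aₖ₊₁ = ⌊(a₀+mₖ₊₁)/dₖ₊₁⌋:
  k=1: m=31, d=29, a=2
  k=2: m=27, d=9, a=6
  k=3: m=27, d=29, a=2
  k=4: m=31, d=1, a=62
d=1 and a=2a₀=62 at k=4, so the next step gives (m, d) = (31, 29) again — its k=1 value — and the period has length 4.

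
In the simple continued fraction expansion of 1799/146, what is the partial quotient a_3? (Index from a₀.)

2

1799 = 12·146 + 47   →  a_0 = 12
146 = 3·47 + 5   →  a_1 = 3
47 = 9·5 + 2   →  a_2 = 9
5 = 2·2 + 1   →  a_3 = 2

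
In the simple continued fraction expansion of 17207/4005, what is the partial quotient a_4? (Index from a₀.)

17207 = 4·4005 + 1187   →  a_0 = 4
4005 = 3·1187 + 444   →  a_1 = 3
1187 = 2·444 + 299   →  a_2 = 2
444 = 1·299 + 145   →  a_3 = 1
299 = 2·145 + 9   →  a_4 = 2

2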